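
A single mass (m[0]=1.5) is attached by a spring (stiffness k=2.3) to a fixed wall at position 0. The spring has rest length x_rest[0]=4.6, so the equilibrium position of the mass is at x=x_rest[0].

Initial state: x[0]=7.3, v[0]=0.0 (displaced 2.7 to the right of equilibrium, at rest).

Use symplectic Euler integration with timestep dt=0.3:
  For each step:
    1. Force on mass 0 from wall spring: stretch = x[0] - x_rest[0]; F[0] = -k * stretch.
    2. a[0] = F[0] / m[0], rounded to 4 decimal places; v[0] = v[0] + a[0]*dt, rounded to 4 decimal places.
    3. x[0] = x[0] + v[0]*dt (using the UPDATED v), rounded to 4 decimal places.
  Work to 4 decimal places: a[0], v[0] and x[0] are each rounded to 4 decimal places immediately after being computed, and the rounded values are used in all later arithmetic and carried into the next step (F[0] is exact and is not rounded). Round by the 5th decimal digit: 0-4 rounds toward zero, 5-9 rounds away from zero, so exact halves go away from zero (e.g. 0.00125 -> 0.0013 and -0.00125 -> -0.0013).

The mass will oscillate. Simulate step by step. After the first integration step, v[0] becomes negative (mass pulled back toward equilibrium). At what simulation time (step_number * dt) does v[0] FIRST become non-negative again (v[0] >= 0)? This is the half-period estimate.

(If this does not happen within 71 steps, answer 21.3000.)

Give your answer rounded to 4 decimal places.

Answer: 2.7000

Derivation:
Step 0: x=[7.3000] v=[0.0000]
Step 1: x=[6.9274] v=[-1.2420]
Step 2: x=[6.2336] v=[-2.3126]
Step 3: x=[5.3144] v=[-3.0641]
Step 4: x=[4.2966] v=[-3.3927]
Step 5: x=[3.3207] v=[-3.2531]
Step 6: x=[2.5213] v=[-2.6646]
Step 7: x=[2.0088] v=[-1.7084]
Step 8: x=[1.8539] v=[-0.5164]
Step 9: x=[2.0779] v=[0.7468]
First v>=0 after going negative at step 9, time=2.7000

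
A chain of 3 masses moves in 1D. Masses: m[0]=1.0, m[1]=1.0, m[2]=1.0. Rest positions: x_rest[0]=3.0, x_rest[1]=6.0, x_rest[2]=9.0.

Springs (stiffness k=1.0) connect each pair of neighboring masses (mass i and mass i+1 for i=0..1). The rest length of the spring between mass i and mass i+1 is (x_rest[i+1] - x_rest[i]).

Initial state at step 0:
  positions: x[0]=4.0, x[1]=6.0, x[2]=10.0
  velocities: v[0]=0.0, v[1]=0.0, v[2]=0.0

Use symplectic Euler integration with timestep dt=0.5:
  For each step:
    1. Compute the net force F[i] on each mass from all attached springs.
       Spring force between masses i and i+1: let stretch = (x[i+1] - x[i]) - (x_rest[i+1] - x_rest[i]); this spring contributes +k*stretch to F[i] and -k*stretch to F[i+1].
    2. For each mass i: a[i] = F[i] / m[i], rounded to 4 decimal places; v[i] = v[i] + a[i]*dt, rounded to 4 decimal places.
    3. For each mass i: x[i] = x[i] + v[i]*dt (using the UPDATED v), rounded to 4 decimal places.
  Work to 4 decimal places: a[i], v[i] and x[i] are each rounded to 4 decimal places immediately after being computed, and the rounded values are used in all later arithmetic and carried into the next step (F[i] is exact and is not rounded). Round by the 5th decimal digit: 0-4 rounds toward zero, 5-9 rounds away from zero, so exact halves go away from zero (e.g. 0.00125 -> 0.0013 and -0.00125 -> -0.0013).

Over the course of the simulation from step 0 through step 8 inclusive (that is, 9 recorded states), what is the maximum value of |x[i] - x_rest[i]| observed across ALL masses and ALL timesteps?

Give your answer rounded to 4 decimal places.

Answer: 1.4063

Derivation:
Step 0: x=[4.0000 6.0000 10.0000] v=[0.0000 0.0000 0.0000]
Step 1: x=[3.7500 6.5000 9.7500] v=[-0.5000 1.0000 -0.5000]
Step 2: x=[3.4375 7.1250 9.4375] v=[-0.6250 1.2500 -0.6250]
Step 3: x=[3.2969 7.4063 9.2969] v=[-0.2813 0.5625 -0.2813]
Step 4: x=[3.4336 7.1329 9.4336] v=[0.2734 -0.5469 0.2734]
Step 5: x=[3.7452 6.5098 9.7452] v=[0.6231 -1.2462 0.6231]
Step 6: x=[3.9979 6.0044 9.9979] v=[0.5054 -1.0108 0.5054]
Step 7: x=[4.0023 5.9958 10.0023] v=[0.0087 -0.0173 0.0087]
Step 8: x=[3.7550 6.4904 9.7550] v=[-0.4946 0.9892 -0.4946]
Max displacement = 1.4063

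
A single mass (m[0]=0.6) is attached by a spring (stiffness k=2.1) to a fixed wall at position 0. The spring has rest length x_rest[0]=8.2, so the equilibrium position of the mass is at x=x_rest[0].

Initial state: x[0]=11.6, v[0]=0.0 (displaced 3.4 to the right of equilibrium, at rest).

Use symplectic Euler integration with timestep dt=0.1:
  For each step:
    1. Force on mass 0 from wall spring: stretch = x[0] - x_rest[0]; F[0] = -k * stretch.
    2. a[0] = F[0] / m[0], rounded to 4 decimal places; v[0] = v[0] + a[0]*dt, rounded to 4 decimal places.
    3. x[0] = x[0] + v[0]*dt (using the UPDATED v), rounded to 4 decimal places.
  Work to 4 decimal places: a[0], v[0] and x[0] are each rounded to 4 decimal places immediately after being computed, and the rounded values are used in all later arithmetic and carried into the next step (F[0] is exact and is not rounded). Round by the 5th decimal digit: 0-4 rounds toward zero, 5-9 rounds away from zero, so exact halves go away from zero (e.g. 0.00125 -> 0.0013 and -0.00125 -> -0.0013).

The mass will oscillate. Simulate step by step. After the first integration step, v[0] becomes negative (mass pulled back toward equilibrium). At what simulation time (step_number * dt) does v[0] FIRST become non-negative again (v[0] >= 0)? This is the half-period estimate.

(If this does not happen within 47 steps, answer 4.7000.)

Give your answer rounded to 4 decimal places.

Step 0: x=[11.6000] v=[0.0000]
Step 1: x=[11.4810] v=[-1.1900]
Step 2: x=[11.2472] v=[-2.3384]
Step 3: x=[10.9067] v=[-3.4049]
Step 4: x=[10.4715] v=[-4.3523]
Step 5: x=[9.9568] v=[-5.1473]
Step 6: x=[9.3806] v=[-5.7622]
Step 7: x=[8.7631] v=[-6.1754]
Step 8: x=[8.1259] v=[-6.3725]
Step 9: x=[7.4912] v=[-6.3466]
Step 10: x=[6.8814] v=[-6.0985]
Step 11: x=[6.3177] v=[-5.6370]
Step 12: x=[5.8199] v=[-4.9782]
Step 13: x=[5.4054] v=[-4.1452]
Step 14: x=[5.0887] v=[-3.1671]
Step 15: x=[4.8809] v=[-2.0781]
Step 16: x=[4.7893] v=[-0.9164]
Step 17: x=[4.8170] v=[0.2774]
First v>=0 after going negative at step 17, time=1.7000

Answer: 1.7000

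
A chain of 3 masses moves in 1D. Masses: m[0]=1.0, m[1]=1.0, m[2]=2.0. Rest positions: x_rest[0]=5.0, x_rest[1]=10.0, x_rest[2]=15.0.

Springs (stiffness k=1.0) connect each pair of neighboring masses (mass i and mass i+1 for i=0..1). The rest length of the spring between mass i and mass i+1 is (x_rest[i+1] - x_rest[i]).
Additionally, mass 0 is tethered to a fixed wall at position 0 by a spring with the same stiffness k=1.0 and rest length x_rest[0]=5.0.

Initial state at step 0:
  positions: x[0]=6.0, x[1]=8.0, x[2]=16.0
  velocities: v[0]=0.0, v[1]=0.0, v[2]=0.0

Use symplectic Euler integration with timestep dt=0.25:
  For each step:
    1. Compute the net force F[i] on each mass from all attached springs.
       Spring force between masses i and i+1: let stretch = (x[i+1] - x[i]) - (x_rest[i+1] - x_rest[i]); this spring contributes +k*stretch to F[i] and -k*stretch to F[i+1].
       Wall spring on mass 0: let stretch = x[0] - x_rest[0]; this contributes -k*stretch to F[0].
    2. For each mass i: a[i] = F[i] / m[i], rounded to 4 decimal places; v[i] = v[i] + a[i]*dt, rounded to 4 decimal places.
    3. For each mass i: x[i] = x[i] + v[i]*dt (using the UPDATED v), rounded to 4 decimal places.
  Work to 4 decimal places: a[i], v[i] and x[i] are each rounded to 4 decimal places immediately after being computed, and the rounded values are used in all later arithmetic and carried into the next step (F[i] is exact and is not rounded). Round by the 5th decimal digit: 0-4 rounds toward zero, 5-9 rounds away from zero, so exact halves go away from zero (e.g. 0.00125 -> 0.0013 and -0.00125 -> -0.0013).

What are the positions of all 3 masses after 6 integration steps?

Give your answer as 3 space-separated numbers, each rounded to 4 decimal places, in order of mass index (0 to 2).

Step 0: x=[6.0000 8.0000 16.0000] v=[0.0000 0.0000 0.0000]
Step 1: x=[5.7500 8.3750 15.9063] v=[-1.0000 1.5000 -0.3750]
Step 2: x=[5.3047 9.0567 15.7335] v=[-1.7813 2.7266 -0.6914]
Step 3: x=[4.7623 9.9212 15.5083] v=[-2.1695 3.4578 -0.9010]
Step 4: x=[4.2447 10.8124 15.2647] v=[-2.0704 3.5649 -0.9744]
Step 5: x=[3.8723 11.5714 15.0382] v=[-1.4897 3.0361 -0.9059]
Step 6: x=[3.7391 12.0659 14.8596] v=[-0.5330 1.9780 -0.7143]

Answer: 3.7391 12.0659 14.8596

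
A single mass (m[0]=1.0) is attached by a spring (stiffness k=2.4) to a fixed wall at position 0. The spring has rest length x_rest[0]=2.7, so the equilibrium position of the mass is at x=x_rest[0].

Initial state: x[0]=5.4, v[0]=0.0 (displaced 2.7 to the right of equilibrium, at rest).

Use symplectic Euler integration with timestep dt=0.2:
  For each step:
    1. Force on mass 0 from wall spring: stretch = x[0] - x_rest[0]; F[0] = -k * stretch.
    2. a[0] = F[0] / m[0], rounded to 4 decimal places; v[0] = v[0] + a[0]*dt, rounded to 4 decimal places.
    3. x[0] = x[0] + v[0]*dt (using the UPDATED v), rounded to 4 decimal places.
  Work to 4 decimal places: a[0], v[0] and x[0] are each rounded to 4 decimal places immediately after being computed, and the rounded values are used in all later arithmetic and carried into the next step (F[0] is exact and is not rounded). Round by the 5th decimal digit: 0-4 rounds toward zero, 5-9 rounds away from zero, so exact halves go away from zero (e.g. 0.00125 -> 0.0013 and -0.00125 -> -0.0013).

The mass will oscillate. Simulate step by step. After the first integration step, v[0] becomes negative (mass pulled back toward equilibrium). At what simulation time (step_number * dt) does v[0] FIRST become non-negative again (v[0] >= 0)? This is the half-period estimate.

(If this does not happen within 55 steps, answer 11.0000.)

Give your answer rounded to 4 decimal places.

Step 0: x=[5.4000] v=[0.0000]
Step 1: x=[5.1408] v=[-1.2960]
Step 2: x=[4.6473] v=[-2.4676]
Step 3: x=[3.9668] v=[-3.4023]
Step 4: x=[3.1647] v=[-4.0104]
Step 5: x=[2.3180] v=[-4.2335]
Step 6: x=[1.5080] v=[-4.0501]
Step 7: x=[0.8124] v=[-3.4779]
Step 8: x=[0.2980] v=[-2.5719]
Step 9: x=[0.0142] v=[-1.4189]
Step 10: x=[-0.0117] v=[-0.1297]
Step 11: x=[0.2227] v=[1.1719]
First v>=0 after going negative at step 11, time=2.2000

Answer: 2.2000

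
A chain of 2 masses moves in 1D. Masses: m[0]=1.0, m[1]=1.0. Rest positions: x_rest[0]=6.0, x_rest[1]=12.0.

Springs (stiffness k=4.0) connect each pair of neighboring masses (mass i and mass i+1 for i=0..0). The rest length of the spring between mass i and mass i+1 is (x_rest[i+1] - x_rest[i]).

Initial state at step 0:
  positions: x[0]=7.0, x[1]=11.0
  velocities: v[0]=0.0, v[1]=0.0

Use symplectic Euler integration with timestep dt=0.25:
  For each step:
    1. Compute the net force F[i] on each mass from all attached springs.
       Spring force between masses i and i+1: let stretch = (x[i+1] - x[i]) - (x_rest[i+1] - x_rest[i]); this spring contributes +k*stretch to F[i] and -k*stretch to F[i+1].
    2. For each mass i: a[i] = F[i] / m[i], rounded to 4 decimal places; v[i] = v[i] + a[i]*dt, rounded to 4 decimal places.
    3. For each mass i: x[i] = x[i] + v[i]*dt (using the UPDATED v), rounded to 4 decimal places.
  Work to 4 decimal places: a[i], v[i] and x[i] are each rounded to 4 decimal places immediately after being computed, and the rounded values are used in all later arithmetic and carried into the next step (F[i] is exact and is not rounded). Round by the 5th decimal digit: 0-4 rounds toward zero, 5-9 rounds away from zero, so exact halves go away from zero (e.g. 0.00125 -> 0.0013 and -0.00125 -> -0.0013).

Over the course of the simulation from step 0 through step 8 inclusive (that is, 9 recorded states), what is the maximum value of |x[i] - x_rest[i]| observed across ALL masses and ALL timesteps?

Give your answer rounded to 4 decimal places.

Answer: 1.0625

Derivation:
Step 0: x=[7.0000 11.0000] v=[0.0000 0.0000]
Step 1: x=[6.5000 11.5000] v=[-2.0000 2.0000]
Step 2: x=[5.7500 12.2500] v=[-3.0000 3.0000]
Step 3: x=[5.1250 12.8750] v=[-2.5000 2.5000]
Step 4: x=[4.9375 13.0625] v=[-0.7500 0.7500]
Step 5: x=[5.2813 12.7188] v=[1.3750 -1.3750]
Step 6: x=[5.9844 12.0157] v=[2.8125 -2.8125]
Step 7: x=[6.6954 11.3048] v=[2.8438 -2.8438]
Step 8: x=[7.0587 10.9415] v=[1.4532 -1.4532]
Max displacement = 1.0625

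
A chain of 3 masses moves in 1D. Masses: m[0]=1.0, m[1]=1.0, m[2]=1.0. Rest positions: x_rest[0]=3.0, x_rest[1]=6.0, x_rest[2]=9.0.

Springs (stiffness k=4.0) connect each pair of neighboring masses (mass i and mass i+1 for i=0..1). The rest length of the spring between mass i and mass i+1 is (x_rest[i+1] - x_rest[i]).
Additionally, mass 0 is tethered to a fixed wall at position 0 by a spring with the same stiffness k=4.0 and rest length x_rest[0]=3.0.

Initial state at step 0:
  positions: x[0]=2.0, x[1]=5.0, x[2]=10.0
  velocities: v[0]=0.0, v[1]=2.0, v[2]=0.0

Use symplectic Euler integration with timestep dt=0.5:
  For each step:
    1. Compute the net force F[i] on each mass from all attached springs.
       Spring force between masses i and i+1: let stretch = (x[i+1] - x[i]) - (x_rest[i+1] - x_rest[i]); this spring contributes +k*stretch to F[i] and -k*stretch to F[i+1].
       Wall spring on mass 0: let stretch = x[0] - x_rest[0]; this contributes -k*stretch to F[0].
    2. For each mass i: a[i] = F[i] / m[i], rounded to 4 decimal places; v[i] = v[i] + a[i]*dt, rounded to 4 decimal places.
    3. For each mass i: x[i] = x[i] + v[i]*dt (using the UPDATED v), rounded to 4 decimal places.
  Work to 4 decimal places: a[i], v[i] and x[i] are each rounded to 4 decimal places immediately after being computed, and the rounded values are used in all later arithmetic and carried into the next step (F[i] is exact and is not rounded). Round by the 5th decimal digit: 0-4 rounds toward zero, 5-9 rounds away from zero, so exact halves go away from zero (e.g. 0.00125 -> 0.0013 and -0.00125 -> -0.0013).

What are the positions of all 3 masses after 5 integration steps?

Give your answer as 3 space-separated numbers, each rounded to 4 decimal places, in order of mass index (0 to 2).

Step 0: x=[2.0000 5.0000 10.0000] v=[0.0000 2.0000 0.0000]
Step 1: x=[3.0000 8.0000 8.0000] v=[2.0000 6.0000 -4.0000]
Step 2: x=[6.0000 6.0000 9.0000] v=[6.0000 -4.0000 2.0000]
Step 3: x=[3.0000 7.0000 10.0000] v=[-6.0000 2.0000 2.0000]
Step 4: x=[1.0000 7.0000 11.0000] v=[-4.0000 0.0000 2.0000]
Step 5: x=[4.0000 5.0000 11.0000] v=[6.0000 -4.0000 0.0000]

Answer: 4.0000 5.0000 11.0000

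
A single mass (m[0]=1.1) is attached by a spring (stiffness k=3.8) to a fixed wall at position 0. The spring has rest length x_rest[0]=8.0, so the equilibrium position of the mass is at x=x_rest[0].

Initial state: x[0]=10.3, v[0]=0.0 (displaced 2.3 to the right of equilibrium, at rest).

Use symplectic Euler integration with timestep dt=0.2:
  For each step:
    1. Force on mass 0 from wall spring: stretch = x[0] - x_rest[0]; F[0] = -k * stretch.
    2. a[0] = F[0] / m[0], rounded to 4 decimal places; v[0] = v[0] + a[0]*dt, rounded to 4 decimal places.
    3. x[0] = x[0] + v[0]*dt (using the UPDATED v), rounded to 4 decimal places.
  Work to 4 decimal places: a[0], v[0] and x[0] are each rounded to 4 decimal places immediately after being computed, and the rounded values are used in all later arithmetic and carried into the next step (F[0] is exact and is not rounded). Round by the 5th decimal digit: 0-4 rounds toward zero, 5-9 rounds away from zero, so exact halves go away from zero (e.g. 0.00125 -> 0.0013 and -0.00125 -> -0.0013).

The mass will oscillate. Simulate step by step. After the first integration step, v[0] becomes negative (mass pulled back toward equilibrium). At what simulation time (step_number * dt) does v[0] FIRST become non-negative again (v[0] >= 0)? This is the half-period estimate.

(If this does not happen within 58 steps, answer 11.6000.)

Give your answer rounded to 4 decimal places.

Step 0: x=[10.3000] v=[0.0000]
Step 1: x=[9.9822] v=[-1.5891]
Step 2: x=[9.3905] v=[-2.9586]
Step 3: x=[8.6066] v=[-3.9193]
Step 4: x=[7.7389] v=[-4.3384]
Step 5: x=[6.9073] v=[-4.1580]
Step 6: x=[6.2267] v=[-3.4030]
Step 7: x=[5.7911] v=[-2.1778]
Step 8: x=[5.6608] v=[-0.6517]
Step 9: x=[5.8537] v=[0.9645]
First v>=0 after going negative at step 9, time=1.8000

Answer: 1.8000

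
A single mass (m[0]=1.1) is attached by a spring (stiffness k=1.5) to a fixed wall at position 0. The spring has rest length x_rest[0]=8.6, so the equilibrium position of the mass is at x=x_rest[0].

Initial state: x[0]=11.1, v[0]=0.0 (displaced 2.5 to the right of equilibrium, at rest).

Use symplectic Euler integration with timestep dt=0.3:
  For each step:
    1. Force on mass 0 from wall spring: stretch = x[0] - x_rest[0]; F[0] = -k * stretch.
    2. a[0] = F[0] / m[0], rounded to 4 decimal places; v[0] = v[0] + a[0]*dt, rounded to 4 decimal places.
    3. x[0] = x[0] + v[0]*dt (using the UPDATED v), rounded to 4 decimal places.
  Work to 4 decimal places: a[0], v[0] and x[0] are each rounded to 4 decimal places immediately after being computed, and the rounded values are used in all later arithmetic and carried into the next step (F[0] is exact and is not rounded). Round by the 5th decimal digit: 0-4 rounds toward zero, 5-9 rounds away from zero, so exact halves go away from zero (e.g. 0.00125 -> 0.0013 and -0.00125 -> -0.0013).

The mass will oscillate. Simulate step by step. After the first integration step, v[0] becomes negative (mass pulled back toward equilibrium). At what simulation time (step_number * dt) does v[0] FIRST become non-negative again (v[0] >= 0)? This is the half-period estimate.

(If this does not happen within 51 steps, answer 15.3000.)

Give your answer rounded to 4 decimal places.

Answer: 2.7000

Derivation:
Step 0: x=[11.1000] v=[0.0000]
Step 1: x=[10.7932] v=[-1.0227]
Step 2: x=[10.2172] v=[-1.9199]
Step 3: x=[9.4428] v=[-2.5815]
Step 4: x=[8.5649] v=[-2.9263]
Step 5: x=[7.6913] v=[-2.9119]
Step 6: x=[6.9292] v=[-2.5402]
Step 7: x=[6.3722] v=[-1.8567]
Step 8: x=[6.0886] v=[-0.9453]
Step 9: x=[6.1132] v=[0.0821]
First v>=0 after going negative at step 9, time=2.7000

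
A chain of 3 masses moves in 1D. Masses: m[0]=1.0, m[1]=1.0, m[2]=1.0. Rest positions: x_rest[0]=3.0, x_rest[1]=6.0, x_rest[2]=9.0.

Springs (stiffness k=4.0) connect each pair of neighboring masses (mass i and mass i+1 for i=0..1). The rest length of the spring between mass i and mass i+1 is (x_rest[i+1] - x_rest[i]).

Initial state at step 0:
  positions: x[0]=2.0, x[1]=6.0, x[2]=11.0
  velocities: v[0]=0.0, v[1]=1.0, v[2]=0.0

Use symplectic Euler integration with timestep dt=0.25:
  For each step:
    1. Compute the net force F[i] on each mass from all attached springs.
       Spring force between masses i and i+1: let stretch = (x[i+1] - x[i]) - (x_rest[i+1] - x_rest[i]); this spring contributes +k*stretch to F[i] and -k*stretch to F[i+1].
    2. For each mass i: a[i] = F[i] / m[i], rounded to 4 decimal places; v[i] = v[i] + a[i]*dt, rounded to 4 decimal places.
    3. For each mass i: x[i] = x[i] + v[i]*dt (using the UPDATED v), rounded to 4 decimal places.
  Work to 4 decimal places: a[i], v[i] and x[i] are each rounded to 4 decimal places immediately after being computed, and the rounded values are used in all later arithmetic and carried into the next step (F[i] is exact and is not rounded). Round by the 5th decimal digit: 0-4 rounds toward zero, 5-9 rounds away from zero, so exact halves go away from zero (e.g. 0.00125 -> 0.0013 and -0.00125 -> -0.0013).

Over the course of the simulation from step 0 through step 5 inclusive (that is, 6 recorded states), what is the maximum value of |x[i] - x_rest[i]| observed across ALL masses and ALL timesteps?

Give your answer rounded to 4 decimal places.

Step 0: x=[2.0000 6.0000 11.0000] v=[0.0000 1.0000 0.0000]
Step 1: x=[2.2500 6.5000 10.5000] v=[1.0000 2.0000 -2.0000]
Step 2: x=[2.8125 6.9375 9.7500] v=[2.2500 1.7500 -3.0000]
Step 3: x=[3.6563 7.0469 9.0469] v=[3.3750 0.4375 -2.8125]
Step 4: x=[4.5977 6.8086 8.5938] v=[3.7656 -0.9531 -1.8125]
Step 5: x=[5.3418 6.4639 8.4444] v=[2.9765 -1.3788 -0.5977]
Max displacement = 2.3418

Answer: 2.3418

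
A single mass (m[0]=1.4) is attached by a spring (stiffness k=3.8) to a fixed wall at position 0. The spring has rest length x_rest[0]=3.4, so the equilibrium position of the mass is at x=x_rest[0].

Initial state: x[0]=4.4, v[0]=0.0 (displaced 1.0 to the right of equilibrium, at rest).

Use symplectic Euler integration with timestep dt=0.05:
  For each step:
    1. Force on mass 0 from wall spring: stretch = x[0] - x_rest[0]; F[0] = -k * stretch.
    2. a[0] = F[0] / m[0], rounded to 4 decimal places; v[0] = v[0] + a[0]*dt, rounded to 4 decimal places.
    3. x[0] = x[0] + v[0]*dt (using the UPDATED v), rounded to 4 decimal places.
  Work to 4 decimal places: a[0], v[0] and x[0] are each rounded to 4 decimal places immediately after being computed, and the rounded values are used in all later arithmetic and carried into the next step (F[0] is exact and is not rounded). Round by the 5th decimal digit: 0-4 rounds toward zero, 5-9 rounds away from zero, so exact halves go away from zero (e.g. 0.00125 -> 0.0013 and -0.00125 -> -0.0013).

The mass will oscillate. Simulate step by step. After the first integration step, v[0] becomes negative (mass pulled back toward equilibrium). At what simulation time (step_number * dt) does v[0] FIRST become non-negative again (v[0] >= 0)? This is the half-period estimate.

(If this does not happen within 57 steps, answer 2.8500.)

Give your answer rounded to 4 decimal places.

Step 0: x=[4.4000] v=[0.0000]
Step 1: x=[4.3932] v=[-0.1357]
Step 2: x=[4.3797] v=[-0.2705]
Step 3: x=[4.3595] v=[-0.4035]
Step 4: x=[4.3328] v=[-0.5337]
Step 5: x=[4.2998] v=[-0.6603]
Step 6: x=[4.2607] v=[-0.7824]
Step 7: x=[4.2157] v=[-0.8992]
Step 8: x=[4.1652] v=[-1.0099]
Step 9: x=[4.1095] v=[-1.1138]
Step 10: x=[4.0490] v=[-1.2101]
Step 11: x=[3.9841] v=[-1.2982]
Step 12: x=[3.9152] v=[-1.3775]
Step 13: x=[3.8428] v=[-1.4474]
Step 14: x=[3.7674] v=[-1.5075]
Step 15: x=[3.6895] v=[-1.5574]
Step 16: x=[3.6097] v=[-1.5967]
Step 17: x=[3.5284] v=[-1.6252]
Step 18: x=[3.4463] v=[-1.6426]
Step 19: x=[3.3639] v=[-1.6489]
Step 20: x=[3.2817] v=[-1.6440]
Step 21: x=[3.2003] v=[-1.6279]
Step 22: x=[3.1203] v=[-1.6008]
Step 23: x=[3.0422] v=[-1.5628]
Step 24: x=[2.9665] v=[-1.5142]
Step 25: x=[2.8937] v=[-1.4554]
Step 26: x=[2.8244] v=[-1.3867]
Step 27: x=[2.7590] v=[-1.3086]
Step 28: x=[2.6979] v=[-1.2216]
Step 29: x=[2.6416] v=[-1.1263]
Step 30: x=[2.5904] v=[-1.0234]
Step 31: x=[2.5447] v=[-0.9135]
Step 32: x=[2.5048] v=[-0.7974]
Step 33: x=[2.4710] v=[-0.6759]
Step 34: x=[2.4435] v=[-0.5498]
Step 35: x=[2.4225] v=[-0.4200]
Step 36: x=[2.4081] v=[-0.2873]
Step 37: x=[2.4005] v=[-0.1527]
Step 38: x=[2.3996] v=[-0.0171]
Step 39: x=[2.4055] v=[0.1187]
First v>=0 after going negative at step 39, time=1.9500

Answer: 1.9500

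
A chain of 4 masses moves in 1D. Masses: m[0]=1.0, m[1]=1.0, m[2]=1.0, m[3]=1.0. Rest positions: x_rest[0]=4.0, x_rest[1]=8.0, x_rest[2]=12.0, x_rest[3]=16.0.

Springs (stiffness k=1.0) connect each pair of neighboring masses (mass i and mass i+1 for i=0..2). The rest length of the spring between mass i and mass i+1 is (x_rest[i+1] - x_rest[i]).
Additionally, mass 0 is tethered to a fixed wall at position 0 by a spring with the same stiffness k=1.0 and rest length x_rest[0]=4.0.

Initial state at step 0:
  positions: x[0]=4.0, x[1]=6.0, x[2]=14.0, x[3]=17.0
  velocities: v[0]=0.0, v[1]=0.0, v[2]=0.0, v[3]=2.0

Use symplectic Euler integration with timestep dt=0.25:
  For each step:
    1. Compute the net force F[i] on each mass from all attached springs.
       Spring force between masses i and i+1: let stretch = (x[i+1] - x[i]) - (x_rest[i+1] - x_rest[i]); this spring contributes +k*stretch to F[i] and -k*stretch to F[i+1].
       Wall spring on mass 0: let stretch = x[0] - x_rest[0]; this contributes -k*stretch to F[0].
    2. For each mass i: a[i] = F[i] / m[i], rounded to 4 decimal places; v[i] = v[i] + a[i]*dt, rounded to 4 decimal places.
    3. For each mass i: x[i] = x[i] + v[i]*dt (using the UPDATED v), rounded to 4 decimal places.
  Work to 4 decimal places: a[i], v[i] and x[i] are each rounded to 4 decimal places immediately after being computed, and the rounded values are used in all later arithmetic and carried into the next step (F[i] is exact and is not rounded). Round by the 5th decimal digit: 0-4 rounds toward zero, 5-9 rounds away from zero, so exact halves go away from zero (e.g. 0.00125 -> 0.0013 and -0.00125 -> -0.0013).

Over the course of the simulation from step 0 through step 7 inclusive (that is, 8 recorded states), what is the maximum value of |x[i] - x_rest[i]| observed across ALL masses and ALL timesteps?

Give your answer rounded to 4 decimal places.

Step 0: x=[4.0000 6.0000 14.0000 17.0000] v=[0.0000 0.0000 0.0000 2.0000]
Step 1: x=[3.8750 6.3750 13.6875 17.5625] v=[-0.5000 1.5000 -1.2500 2.2500]
Step 2: x=[3.6641 7.0508 13.1602 18.1328] v=[-0.8438 2.7031 -2.1094 2.2813]
Step 3: x=[3.4358 7.8968 12.5618 18.6424] v=[-0.9132 3.3838 -2.3936 2.0382]
Step 4: x=[3.2716 8.7555 12.0519 19.0219] v=[-0.6569 3.4348 -2.0397 1.5181]
Step 5: x=[3.2457 9.4775 11.7716 19.2158] v=[-0.1038 2.8879 -1.1213 0.7756]
Step 6: x=[3.4064 9.9534 11.8132 19.1944] v=[0.6427 1.9035 0.1662 -0.0855]
Step 7: x=[3.7634 10.1363 12.1999 18.9617] v=[1.4279 0.7317 1.5466 -0.9308]
Max displacement = 3.2158

Answer: 3.2158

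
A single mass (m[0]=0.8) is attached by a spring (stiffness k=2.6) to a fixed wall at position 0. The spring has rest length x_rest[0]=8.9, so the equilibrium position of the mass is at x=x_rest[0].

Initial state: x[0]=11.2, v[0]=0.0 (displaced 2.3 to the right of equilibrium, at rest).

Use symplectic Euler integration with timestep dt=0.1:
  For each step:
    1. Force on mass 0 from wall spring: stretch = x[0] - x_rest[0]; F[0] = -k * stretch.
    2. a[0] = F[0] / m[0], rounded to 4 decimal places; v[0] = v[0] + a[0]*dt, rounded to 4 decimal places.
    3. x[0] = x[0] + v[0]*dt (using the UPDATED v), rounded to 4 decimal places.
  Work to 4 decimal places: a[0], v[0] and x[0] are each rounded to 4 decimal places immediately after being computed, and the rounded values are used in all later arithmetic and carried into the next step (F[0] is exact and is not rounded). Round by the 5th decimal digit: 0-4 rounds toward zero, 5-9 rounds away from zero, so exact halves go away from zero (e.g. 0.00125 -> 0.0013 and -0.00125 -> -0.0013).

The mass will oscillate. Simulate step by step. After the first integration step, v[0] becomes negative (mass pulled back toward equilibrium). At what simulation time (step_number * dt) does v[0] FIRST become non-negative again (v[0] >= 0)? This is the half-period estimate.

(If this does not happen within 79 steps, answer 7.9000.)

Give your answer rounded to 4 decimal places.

Answer: 1.8000

Derivation:
Step 0: x=[11.2000] v=[0.0000]
Step 1: x=[11.1253] v=[-0.7475]
Step 2: x=[10.9782] v=[-1.4707]
Step 3: x=[10.7636] v=[-2.1461]
Step 4: x=[10.4884] v=[-2.7518]
Step 5: x=[10.1616] v=[-3.2680]
Step 6: x=[9.7938] v=[-3.6780]
Step 7: x=[9.3970] v=[-3.9685]
Step 8: x=[8.9840] v=[-4.1300]
Step 9: x=[8.5683] v=[-4.1573]
Step 10: x=[8.1634] v=[-4.0495]
Step 11: x=[7.7824] v=[-3.8101]
Step 12: x=[7.4377] v=[-3.4469]
Step 13: x=[7.1405] v=[-2.9717]
Step 14: x=[6.9005] v=[-2.3999]
Step 15: x=[6.7255] v=[-1.7501]
Step 16: x=[6.6212] v=[-1.0434]
Step 17: x=[6.5909] v=[-0.3028]
Step 18: x=[6.6357] v=[0.4477]
First v>=0 after going negative at step 18, time=1.8000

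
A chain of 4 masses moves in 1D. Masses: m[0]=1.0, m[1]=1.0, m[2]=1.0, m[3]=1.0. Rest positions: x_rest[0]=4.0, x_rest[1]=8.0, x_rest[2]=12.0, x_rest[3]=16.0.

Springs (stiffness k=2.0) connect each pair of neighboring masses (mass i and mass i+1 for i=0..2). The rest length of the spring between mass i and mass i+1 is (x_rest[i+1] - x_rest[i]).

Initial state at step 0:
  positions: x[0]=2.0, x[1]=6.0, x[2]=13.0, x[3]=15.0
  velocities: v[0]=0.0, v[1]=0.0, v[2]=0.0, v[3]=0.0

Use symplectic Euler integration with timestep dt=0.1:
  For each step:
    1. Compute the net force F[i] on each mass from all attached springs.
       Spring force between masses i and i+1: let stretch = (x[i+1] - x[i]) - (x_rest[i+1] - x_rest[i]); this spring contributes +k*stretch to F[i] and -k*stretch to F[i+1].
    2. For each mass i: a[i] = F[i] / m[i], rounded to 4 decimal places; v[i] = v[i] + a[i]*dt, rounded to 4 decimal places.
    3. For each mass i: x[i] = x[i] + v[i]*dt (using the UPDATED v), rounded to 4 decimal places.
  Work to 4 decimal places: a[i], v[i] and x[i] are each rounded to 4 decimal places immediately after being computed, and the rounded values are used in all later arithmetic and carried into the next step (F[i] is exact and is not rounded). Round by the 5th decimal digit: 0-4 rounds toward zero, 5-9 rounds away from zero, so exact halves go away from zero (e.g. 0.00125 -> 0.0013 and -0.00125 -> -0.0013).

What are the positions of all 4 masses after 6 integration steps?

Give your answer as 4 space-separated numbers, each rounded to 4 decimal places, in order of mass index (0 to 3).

Step 0: x=[2.0000 6.0000 13.0000 15.0000] v=[0.0000 0.0000 0.0000 0.0000]
Step 1: x=[2.0000 6.0600 12.9000 15.0400] v=[0.0000 0.6000 -1.0000 0.4000]
Step 2: x=[2.0012 6.1756 12.7060 15.1172] v=[0.0120 1.1560 -1.9400 0.7720]
Step 3: x=[2.0059 6.3383 12.4296 15.2262] v=[0.0469 1.6272 -2.7638 1.0898]
Step 4: x=[2.0172 6.5362 12.0873 15.3593] v=[0.1134 1.9790 -3.4227 1.3305]
Step 5: x=[2.0389 6.7547 11.6995 15.5069] v=[0.2172 2.1854 -3.8785 1.4761]
Step 6: x=[2.0749 6.9778 11.2889 15.6584] v=[0.3604 2.2312 -4.1060 1.5146]

Answer: 2.0749 6.9778 11.2889 15.6584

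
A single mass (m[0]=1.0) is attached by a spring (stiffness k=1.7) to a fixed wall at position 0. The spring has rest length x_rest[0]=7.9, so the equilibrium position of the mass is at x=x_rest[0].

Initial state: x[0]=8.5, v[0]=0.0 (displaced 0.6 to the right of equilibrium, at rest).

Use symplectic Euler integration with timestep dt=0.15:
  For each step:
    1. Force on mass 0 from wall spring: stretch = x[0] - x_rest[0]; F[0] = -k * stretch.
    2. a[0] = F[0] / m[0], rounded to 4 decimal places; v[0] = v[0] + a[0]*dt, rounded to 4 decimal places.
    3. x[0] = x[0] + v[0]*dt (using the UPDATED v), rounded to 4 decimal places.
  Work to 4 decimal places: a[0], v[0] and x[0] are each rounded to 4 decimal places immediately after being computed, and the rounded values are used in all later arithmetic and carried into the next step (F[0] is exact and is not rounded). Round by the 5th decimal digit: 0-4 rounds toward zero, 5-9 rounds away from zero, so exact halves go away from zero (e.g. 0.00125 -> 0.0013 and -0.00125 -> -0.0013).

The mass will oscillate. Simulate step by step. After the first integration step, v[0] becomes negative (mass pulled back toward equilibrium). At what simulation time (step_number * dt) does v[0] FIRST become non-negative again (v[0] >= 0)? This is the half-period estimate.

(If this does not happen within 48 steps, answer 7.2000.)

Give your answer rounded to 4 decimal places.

Answer: 2.5500

Derivation:
Step 0: x=[8.5000] v=[0.0000]
Step 1: x=[8.4771] v=[-0.1530]
Step 2: x=[8.4321] v=[-0.3002]
Step 3: x=[8.3667] v=[-0.4359]
Step 4: x=[8.2835] v=[-0.5549]
Step 5: x=[8.1856] v=[-0.6527]
Step 6: x=[8.0768] v=[-0.7255]
Step 7: x=[7.9612] v=[-0.7706]
Step 8: x=[7.8433] v=[-0.7862]
Step 9: x=[7.7275] v=[-0.7717]
Step 10: x=[7.6183] v=[-0.7277]
Step 11: x=[7.5199] v=[-0.6559]
Step 12: x=[7.4361] v=[-0.5590]
Step 13: x=[7.3700] v=[-0.4407]
Step 14: x=[7.3242] v=[-0.3056]
Step 15: x=[7.3004] v=[-0.1588]
Step 16: x=[7.2995] v=[-0.0059]
Step 17: x=[7.3216] v=[0.1472]
First v>=0 after going negative at step 17, time=2.5500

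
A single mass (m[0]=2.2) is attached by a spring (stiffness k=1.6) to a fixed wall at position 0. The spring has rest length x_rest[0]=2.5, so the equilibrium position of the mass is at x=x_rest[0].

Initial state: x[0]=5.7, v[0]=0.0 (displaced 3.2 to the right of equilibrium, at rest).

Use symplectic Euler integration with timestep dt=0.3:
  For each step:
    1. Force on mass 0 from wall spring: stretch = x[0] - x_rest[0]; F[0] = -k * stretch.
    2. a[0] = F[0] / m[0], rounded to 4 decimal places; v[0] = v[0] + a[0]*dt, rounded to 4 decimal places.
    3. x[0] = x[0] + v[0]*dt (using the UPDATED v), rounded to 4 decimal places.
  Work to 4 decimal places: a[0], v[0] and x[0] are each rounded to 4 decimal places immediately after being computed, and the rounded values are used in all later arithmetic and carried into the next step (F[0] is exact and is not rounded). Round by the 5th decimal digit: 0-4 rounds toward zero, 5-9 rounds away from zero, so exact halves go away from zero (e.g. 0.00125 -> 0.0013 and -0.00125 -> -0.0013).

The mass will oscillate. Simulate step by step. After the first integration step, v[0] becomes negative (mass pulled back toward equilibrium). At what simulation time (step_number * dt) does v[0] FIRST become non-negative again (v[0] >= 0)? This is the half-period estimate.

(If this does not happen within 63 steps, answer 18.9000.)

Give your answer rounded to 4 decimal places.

Answer: 3.9000

Derivation:
Step 0: x=[5.7000] v=[0.0000]
Step 1: x=[5.4905] v=[-0.6982]
Step 2: x=[5.0853] v=[-1.3507]
Step 3: x=[4.5109] v=[-1.9148]
Step 4: x=[3.8048] v=[-2.3536]
Step 5: x=[3.0133] v=[-2.6383]
Step 6: x=[2.1882] v=[-2.7503]
Step 7: x=[1.3835] v=[-2.6823]
Step 8: x=[0.6519] v=[-2.4387]
Step 9: x=[0.0413] v=[-2.0355]
Step 10: x=[-0.4084] v=[-1.4991]
Step 11: x=[-0.6678] v=[-0.8645]
Step 12: x=[-0.7198] v=[-0.1733]
Step 13: x=[-0.5610] v=[0.5292]
First v>=0 after going negative at step 13, time=3.9000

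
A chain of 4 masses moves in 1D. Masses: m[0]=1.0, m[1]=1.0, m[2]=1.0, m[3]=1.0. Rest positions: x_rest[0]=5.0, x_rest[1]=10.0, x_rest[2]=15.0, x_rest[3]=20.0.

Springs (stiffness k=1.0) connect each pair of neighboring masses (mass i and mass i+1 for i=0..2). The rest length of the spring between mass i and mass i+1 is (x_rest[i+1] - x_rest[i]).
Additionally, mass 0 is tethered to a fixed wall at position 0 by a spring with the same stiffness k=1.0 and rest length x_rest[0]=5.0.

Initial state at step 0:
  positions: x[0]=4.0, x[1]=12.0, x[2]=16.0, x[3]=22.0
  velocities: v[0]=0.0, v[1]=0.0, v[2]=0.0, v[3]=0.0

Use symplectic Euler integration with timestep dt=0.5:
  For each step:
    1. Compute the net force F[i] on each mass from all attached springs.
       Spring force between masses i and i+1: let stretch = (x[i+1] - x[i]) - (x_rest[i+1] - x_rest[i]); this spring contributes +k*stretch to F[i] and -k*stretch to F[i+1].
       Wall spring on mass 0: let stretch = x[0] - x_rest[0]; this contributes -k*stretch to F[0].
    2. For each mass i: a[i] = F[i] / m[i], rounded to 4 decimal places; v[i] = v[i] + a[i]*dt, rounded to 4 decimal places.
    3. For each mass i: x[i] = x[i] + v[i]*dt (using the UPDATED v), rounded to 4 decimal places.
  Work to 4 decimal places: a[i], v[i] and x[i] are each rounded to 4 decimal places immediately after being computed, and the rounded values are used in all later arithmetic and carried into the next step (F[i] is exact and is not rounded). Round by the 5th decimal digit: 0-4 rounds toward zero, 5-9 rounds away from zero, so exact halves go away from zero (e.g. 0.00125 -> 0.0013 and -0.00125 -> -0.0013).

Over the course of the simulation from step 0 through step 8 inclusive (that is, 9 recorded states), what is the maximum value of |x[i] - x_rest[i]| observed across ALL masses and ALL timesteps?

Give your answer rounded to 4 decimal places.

Step 0: x=[4.0000 12.0000 16.0000 22.0000] v=[0.0000 0.0000 0.0000 0.0000]
Step 1: x=[5.0000 11.0000 16.5000 21.7500] v=[2.0000 -2.0000 1.0000 -0.5000]
Step 2: x=[6.2500 9.8750 16.9375 21.4375] v=[2.5000 -2.2500 0.8750 -0.6250]
Step 3: x=[6.8438 9.6094 16.7344 21.2500] v=[1.1875 -0.5313 -0.4063 -0.3750]
Step 4: x=[6.4180 10.4336 15.8789 21.1836] v=[-0.8516 1.6484 -1.7110 -0.1328]
Step 5: x=[5.3916 11.6153 14.9883 21.0410] v=[-2.0528 2.3633 -1.7813 -0.2852]
Step 6: x=[4.5732 12.0843 14.7676 20.6352] v=[-1.6368 0.9380 -0.4415 -0.8116]
Step 7: x=[4.4893 11.3464 15.3430 20.0125] v=[-0.1679 -1.4759 1.1507 -1.2454]
Step 8: x=[4.9973 9.8933 16.0866 19.4724] v=[1.0160 -2.9062 1.4872 -1.0802]
Max displacement = 2.0843

Answer: 2.0843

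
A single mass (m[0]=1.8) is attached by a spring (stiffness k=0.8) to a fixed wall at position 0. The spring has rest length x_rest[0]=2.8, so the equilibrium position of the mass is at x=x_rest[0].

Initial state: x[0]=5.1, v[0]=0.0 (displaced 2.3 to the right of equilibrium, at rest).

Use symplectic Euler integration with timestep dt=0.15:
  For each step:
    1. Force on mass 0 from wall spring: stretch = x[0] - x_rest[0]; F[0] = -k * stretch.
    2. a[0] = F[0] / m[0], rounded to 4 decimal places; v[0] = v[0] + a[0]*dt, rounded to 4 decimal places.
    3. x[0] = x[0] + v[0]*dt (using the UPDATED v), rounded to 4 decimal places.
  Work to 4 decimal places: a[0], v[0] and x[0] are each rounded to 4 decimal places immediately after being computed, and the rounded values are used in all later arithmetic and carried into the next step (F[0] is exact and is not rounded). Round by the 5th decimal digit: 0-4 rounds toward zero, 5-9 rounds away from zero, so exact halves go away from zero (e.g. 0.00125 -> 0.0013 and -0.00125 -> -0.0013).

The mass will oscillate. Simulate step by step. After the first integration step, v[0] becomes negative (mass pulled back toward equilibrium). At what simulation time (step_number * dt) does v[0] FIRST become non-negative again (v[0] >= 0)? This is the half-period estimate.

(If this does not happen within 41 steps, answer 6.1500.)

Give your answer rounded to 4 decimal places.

Step 0: x=[5.1000] v=[0.0000]
Step 1: x=[5.0770] v=[-0.1533]
Step 2: x=[5.0312] v=[-0.3051]
Step 3: x=[4.9631] v=[-0.4538]
Step 4: x=[4.8734] v=[-0.5980]
Step 5: x=[4.7630] v=[-0.7362]
Step 6: x=[4.6329] v=[-0.8671]
Step 7: x=[4.4845] v=[-0.9893]
Step 8: x=[4.3193] v=[-1.1016]
Step 9: x=[4.1389] v=[-1.2029]
Step 10: x=[3.9451] v=[-1.2922]
Step 11: x=[3.7398] v=[-1.3685]
Step 12: x=[3.5251] v=[-1.4312]
Step 13: x=[3.3032] v=[-1.4795]
Step 14: x=[3.0763] v=[-1.5130]
Step 15: x=[2.8466] v=[-1.5314]
Step 16: x=[2.6164] v=[-1.5345]
Step 17: x=[2.3881] v=[-1.5223]
Step 18: x=[2.1639] v=[-1.4948]
Step 19: x=[1.9460] v=[-1.4524]
Step 20: x=[1.7367] v=[-1.3955]
Step 21: x=[1.5380] v=[-1.3246]
Step 22: x=[1.3519] v=[-1.2405]
Step 23: x=[1.1803] v=[-1.1440]
Step 24: x=[1.0249] v=[-1.0360]
Step 25: x=[0.8872] v=[-0.9177]
Step 26: x=[0.7687] v=[-0.7902]
Step 27: x=[0.6705] v=[-0.6548]
Step 28: x=[0.5936] v=[-0.5128]
Step 29: x=[0.5387] v=[-0.3657]
Step 30: x=[0.5065] v=[-0.2150]
Step 31: x=[0.4972] v=[-0.0621]
Step 32: x=[0.5109] v=[0.0914]
First v>=0 after going negative at step 32, time=4.8000

Answer: 4.8000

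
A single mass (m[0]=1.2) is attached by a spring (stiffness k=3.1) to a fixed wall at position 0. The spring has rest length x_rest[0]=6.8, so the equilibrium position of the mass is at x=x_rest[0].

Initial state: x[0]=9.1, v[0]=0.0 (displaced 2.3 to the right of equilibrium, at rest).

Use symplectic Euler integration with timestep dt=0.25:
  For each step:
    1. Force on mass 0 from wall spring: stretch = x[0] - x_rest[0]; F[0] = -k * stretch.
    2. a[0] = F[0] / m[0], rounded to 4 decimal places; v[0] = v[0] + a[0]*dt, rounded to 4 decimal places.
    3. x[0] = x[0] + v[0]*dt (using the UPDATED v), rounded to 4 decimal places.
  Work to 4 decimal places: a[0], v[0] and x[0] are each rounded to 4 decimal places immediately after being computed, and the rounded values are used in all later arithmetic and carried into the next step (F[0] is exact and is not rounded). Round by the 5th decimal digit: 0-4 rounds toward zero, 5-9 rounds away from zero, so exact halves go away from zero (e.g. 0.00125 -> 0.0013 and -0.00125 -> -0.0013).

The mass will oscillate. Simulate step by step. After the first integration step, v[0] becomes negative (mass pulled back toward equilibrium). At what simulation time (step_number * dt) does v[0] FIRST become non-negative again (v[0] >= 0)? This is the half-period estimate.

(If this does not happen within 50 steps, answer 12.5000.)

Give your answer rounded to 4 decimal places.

Step 0: x=[9.1000] v=[0.0000]
Step 1: x=[8.7287] v=[-1.4854]
Step 2: x=[8.0460] v=[-2.7310]
Step 3: x=[7.1621] v=[-3.5357]
Step 4: x=[6.2197] v=[-3.7696]
Step 5: x=[5.3710] v=[-3.3948]
Step 6: x=[4.7530] v=[-2.4719]
Step 7: x=[4.4655] v=[-1.1499]
Step 8: x=[4.5550] v=[0.3578]
First v>=0 after going negative at step 8, time=2.0000

Answer: 2.0000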